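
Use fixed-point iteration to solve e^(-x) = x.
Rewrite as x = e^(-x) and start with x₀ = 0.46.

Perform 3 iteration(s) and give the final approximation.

Equation: e^(-x) = x
Fixed-point form: x = e^(-x)
x₀ = 0.46

x_1 = g(0.460000) = 0.631284
x_2 = g(0.631284) = 0.531909
x_3 = g(0.531909) = 0.587483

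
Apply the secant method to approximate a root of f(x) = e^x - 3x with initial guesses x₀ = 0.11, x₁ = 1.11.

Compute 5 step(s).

f(x) = e^x - 3x
x₀ = 0.11, x₁ = 1.11

Secant formula: x_{n+1} = x_n - f(x_n)(x_n - x_{n-1})/(f(x_n) - f(x_{n-1}))

Iteration 1:
  f(0.110000) = 0.786278
  f(1.110000) = -0.295642
  x_2 = 1.110000 - (-0.295642)×(1.110000 - 0.110000)/(-0.295642 - 0.786278)
       = 0.836743
Iteration 2:
  f(1.110000) = -0.295642
  f(0.836743) = -0.201394
  x_3 = 0.836743 - (-0.201394)×(0.836743 - 1.110000)/(-0.201394 - (-0.295642))
       = 0.252828
Iteration 3:
  f(0.836743) = -0.201394
  f(0.252828) = 0.529178
  x_4 = 0.252828 - 0.529178×(0.252828 - 0.836743)/(0.529178 - (-0.201394))
       = 0.675777
Iteration 4:
  f(0.252828) = 0.529178
  f(0.675777) = -0.061772
  x_5 = 0.675777 - (-0.061772)×(0.675777 - 0.252828)/(-0.061772 - 0.529178)
       = 0.631567
Iteration 5:
  f(0.675777) = -0.061772
  f(0.631567) = -0.014145
  x_6 = 0.631567 - (-0.014145)×(0.631567 - 0.675777)/(-0.014145 - (-0.061772))
       = 0.618436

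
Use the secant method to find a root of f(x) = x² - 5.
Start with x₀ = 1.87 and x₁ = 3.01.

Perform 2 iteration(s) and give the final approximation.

f(x) = x² - 5
x₀ = 1.87, x₁ = 3.01

Secant formula: x_{n+1} = x_n - f(x_n)(x_n - x_{n-1})/(f(x_n) - f(x_{n-1}))

Iteration 1:
  f(1.870000) = -1.503100
  f(3.010000) = 4.060100
  x_2 = 3.010000 - 4.060100×(3.010000 - 1.870000)/(4.060100 - (-1.503100))
       = 2.178012
Iteration 2:
  f(3.010000) = 4.060100
  f(2.178012) = -0.256262
  x_3 = 2.178012 - (-0.256262)×(2.178012 - 3.010000)/(-0.256262 - 4.060100)
       = 2.227407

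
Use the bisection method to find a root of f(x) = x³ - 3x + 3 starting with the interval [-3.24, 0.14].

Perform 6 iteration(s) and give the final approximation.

f(x) = x³ - 3x + 3
Initial interval: [-3.24, 0.14]

Iteration 1:
  c_1 = (-3.240000 + 0.140000)/2 = -1.550000
  f(c_1) = f(-1.550000) = 3.926125
  f(a) × f(c) < 0, new interval: [-3.240000, -1.550000]
Iteration 2:
  c_2 = (-3.240000 + (-1.550000))/2 = -2.395000
  f(c_2) = f(-2.395000) = -3.552780
  f(a) × f(c) ≥ 0, new interval: [-2.395000, -1.550000]
Iteration 3:
  c_3 = (-2.395000 + (-1.550000))/2 = -1.972500
  f(c_3) = f(-1.972500) = 1.242983
  f(a) × f(c) < 0, new interval: [-2.395000, -1.972500]
Iteration 4:
  c_4 = (-2.395000 + (-1.972500))/2 = -2.183750
  f(c_4) = f(-2.183750) = -0.862539
  f(a) × f(c) ≥ 0, new interval: [-2.183750, -1.972500]
Iteration 5:
  c_5 = (-2.183750 + (-1.972500))/2 = -2.078125
  f(c_5) = f(-2.078125) = 0.259777
  f(a) × f(c) < 0, new interval: [-2.183750, -2.078125]
Iteration 6:
  c_6 = (-2.183750 + (-2.078125))/2 = -2.130937
  f(c_6) = f(-2.130937) = -0.283550
  f(a) × f(c) ≥ 0, new interval: [-2.130937, -2.078125]

After 6 iteration(s), the approximation is c_6 = -2.130937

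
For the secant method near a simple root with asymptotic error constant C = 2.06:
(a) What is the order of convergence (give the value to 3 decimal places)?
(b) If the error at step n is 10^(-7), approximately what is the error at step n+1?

(a) Secant method has superlinear convergence with order φ = (1+√5)/2 ≈ 1.618.
    This means |e_{n+1}| ≈ C|e_n|^1.618.

(b) With |e_n| = 10^(-7) and C = 2.06:
    |e_{n+1}| ≈ 2.06 × (10^(-7))^1.618 = 2.06 × 10^(-11.33)

(a) ≈ 1.618 (golden ratio); (b) |e_{n+1}| ≈ 9.719e-12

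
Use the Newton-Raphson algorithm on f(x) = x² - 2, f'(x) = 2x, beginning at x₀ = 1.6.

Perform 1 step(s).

f(x) = x² - 2
f'(x) = 2x
x₀ = 1.6

Newton-Raphson formula: x_{n+1} = x_n - f(x_n)/f'(x_n)

Iteration 1:
  f(1.600000) = 0.560000
  f'(1.600000) = 3.200000
  x_1 = 1.600000 - 0.560000/3.200000 = 1.425000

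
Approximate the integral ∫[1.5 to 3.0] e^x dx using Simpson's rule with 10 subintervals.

f(x) = e^x
a = 1.5, b = 3.0, n = 10
h = (b - a)/n = 0.150000

Simpson's rule: (h/3)[f(x₀) + 4f(x₁) + 2f(x₂) + ... + f(xₙ)]

x_0 = 1.5000, f(x_0) = 4.481689, coefficient = 1
x_1 = 1.6500, f(x_1) = 5.206980, coefficient = 4
x_2 = 1.8000, f(x_2) = 6.049647, coefficient = 2
x_3 = 1.9500, f(x_3) = 7.028688, coefficient = 4
x_4 = 2.1000, f(x_4) = 8.166170, coefficient = 2
x_5 = 2.2500, f(x_5) = 9.487736, coefficient = 4
x_6 = 2.4000, f(x_6) = 11.023176, coefficient = 2
x_7 = 2.5500, f(x_7) = 12.807104, coefficient = 4
x_8 = 2.7000, f(x_8) = 14.879732, coefficient = 2
x_9 = 2.8500, f(x_9) = 17.287782, coefficient = 4
x_10 = 3.0000, f(x_10) = 20.085537, coefficient = 1

I ≈ (0.150000/3) × 312.077832 = 15.603892
Exact value: 15.603848
Error: 0.000044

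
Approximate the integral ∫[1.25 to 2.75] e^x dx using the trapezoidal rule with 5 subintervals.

f(x) = e^x
a = 1.25, b = 2.75, n = 5
h = (b - a)/n = 0.300000

Trapezoidal rule: (h/2)[f(x₀) + 2f(x₁) + 2f(x₂) + ... + f(xₙ)]

x_0 = 1.2500, f(x_0) = 3.490343, coefficient = 1
x_1 = 1.5500, f(x_1) = 4.711470, coefficient = 2
x_2 = 1.8500, f(x_2) = 6.359820, coefficient = 2
x_3 = 2.1500, f(x_3) = 8.584858, coefficient = 2
x_4 = 2.4500, f(x_4) = 11.588347, coefficient = 2
x_5 = 2.7500, f(x_5) = 15.642632, coefficient = 1

I ≈ (0.300000/2) × 81.621964 = 12.243295
Exact value: 12.152289
Error: 0.091006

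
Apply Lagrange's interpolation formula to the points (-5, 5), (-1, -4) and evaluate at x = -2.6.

Lagrange interpolation formula:
P(x) = Σ yᵢ × Lᵢ(x)
where Lᵢ(x) = Π_{j≠i} (x - xⱼ)/(xᵢ - xⱼ)

L_0(-2.6) = (-2.6 - (-1))/(-5 - (-1)) = 0.400000
L_1(-2.6) = (-2.6 - (-5))/(-1 - (-5)) = 0.600000

P(-2.6) = 5×L_0(-2.6) + (-4)×L_1(-2.6)
P(-2.6) = -0.400000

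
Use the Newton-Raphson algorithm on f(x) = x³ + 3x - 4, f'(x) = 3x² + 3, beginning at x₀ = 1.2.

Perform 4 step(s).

f(x) = x³ + 3x - 4
f'(x) = 3x² + 3
x₀ = 1.2

Newton-Raphson formula: x_{n+1} = x_n - f(x_n)/f'(x_n)

Iteration 1:
  f(1.200000) = 1.328000
  f'(1.200000) = 7.320000
  x_1 = 1.200000 - 1.328000/7.320000 = 1.018579
Iteration 2:
  f(1.018579) = 0.112517
  f'(1.018579) = 6.112511
  x_2 = 1.018579 - 0.112517/6.112511 = 1.000172
Iteration 3:
  f(1.000172) = 0.001029
  f'(1.000172) = 6.001029
  x_3 = 1.000172 - 0.001029/6.001029 = 1.000000
Iteration 4:
  f(1.000000) = 0.000000
  f'(1.000000) = 6.000000
  x_4 = 1.000000 - 0.000000/6.000000 = 1.000000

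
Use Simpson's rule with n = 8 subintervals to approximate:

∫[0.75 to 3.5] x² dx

f(x) = x²
a = 0.75, b = 3.5, n = 8
h = (b - a)/n = 0.343750

Simpson's rule: (h/3)[f(x₀) + 4f(x₁) + 2f(x₂) + ... + f(xₙ)]

x_0 = 0.7500, f(x_0) = 0.562500, coefficient = 1
x_1 = 1.0938, f(x_1) = 1.196289, coefficient = 4
x_2 = 1.4375, f(x_2) = 2.066406, coefficient = 2
x_3 = 1.7812, f(x_3) = 3.172852, coefficient = 4
x_4 = 2.1250, f(x_4) = 4.515625, coefficient = 2
x_5 = 2.4688, f(x_5) = 6.094727, coefficient = 4
x_6 = 2.8125, f(x_6) = 7.910156, coefficient = 2
x_7 = 3.1562, f(x_7) = 9.961914, coefficient = 4
x_8 = 3.5000, f(x_8) = 12.250000, coefficient = 1

I ≈ (0.343750/3) × 123.500000 = 14.151042
Exact value: 14.151042
Error: 0.000000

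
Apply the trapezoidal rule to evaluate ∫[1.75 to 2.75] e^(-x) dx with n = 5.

f(x) = e^(-x)
a = 1.75, b = 2.75, n = 5
h = (b - a)/n = 0.200000

Trapezoidal rule: (h/2)[f(x₀) + 2f(x₁) + 2f(x₂) + ... + f(xₙ)]

x_0 = 1.7500, f(x_0) = 0.173774, coefficient = 1
x_1 = 1.9500, f(x_1) = 0.142274, coefficient = 2
x_2 = 2.1500, f(x_2) = 0.116484, coefficient = 2
x_3 = 2.3500, f(x_3) = 0.095369, coefficient = 2
x_4 = 2.5500, f(x_4) = 0.078082, coefficient = 2
x_5 = 2.7500, f(x_5) = 0.063928, coefficient = 1

I ≈ (0.200000/2) × 1.102120 = 0.110212
Exact value: 0.109846
Error: 0.000366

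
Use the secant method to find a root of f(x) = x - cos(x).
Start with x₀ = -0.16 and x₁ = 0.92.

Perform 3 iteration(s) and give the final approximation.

f(x) = x - cos(x)
x₀ = -0.16, x₁ = 0.92

Secant formula: x_{n+1} = x_n - f(x_n)(x_n - x_{n-1})/(f(x_n) - f(x_{n-1}))

Iteration 1:
  f(-0.160000) = -1.147227
  f(0.920000) = 0.314180
  x_2 = 0.920000 - 0.314180×(0.920000 - (-0.160000))/(0.314180 - (-1.147227))
       = 0.687817
Iteration 2:
  f(0.920000) = 0.314180
  f(0.687817) = -0.084817
  x_3 = 0.687817 - (-0.084817)×(0.687817 - 0.920000)/(-0.084817 - 0.314180)
       = 0.737173
Iteration 3:
  f(0.687817) = -0.084817
  f(0.737173) = -0.003198
  x_4 = 0.737173 - (-0.003198)×(0.737173 - 0.687817)/(-0.003198 - (-0.084817))
       = 0.739107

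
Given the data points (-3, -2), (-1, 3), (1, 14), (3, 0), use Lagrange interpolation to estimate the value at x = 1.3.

Lagrange interpolation formula:
P(x) = Σ yᵢ × Lᵢ(x)
where Lᵢ(x) = Π_{j≠i} (x - xⱼ)/(xᵢ - xⱼ)

L_0(1.3) = (1.3 - (-1))/(-3 - (-1)) × (1.3 - 1)/(-3 - 1) × (1.3 - 3)/(-3 - 3) = 0.024438
L_1(1.3) = (1.3 - (-3))/(-1 - (-3)) × (1.3 - 1)/(-1 - 1) × (1.3 - 3)/(-1 - 3) = -0.137063
L_2(1.3) = (1.3 - (-3))/(1 - (-3)) × (1.3 - (-1))/(1 - (-1)) × (1.3 - 3)/(1 - 3) = 1.050812
L_3(1.3) = (1.3 - (-3))/(3 - (-3)) × (1.3 - (-1))/(3 - (-1)) × (1.3 - 1)/(3 - 1) = 0.061813

P(1.3) = (-2)×L_0(1.3) + 3×L_1(1.3) + 14×L_2(1.3) + 0×L_3(1.3)
P(1.3) = 14.251312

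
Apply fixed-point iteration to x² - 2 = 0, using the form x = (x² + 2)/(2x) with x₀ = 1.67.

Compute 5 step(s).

Equation: x² - 2 = 0
Fixed-point form: x = (x² + 2)/(2x)
x₀ = 1.67

x_1 = g(1.670000) = 1.433802
x_2 = g(1.433802) = 1.414347
x_3 = g(1.414347) = 1.414214
x_4 = g(1.414214) = 1.414214
x_5 = g(1.414214) = 1.414214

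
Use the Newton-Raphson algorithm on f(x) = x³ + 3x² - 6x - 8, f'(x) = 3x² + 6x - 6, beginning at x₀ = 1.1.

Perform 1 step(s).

f(x) = x³ + 3x² - 6x - 8
f'(x) = 3x² + 6x - 6
x₀ = 1.1

Newton-Raphson formula: x_{n+1} = x_n - f(x_n)/f'(x_n)

Iteration 1:
  f(1.100000) = -9.639000
  f'(1.100000) = 4.230000
  x_1 = 1.100000 - (-9.639000)/4.230000 = 3.378723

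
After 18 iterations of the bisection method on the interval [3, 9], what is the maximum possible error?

Bisection error bound: |error| ≤ (b-a)/2^n
|error| ≤ (9 - 3)/2^18 = 6/2^18
|error| ≤ 0.0000228882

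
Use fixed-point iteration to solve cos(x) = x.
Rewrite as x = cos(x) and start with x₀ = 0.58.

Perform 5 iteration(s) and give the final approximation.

Equation: cos(x) = x
Fixed-point form: x = cos(x)
x₀ = 0.58

x_1 = g(0.580000) = 0.836463
x_2 = g(0.836463) = 0.670093
x_3 = g(0.670093) = 0.783764
x_4 = g(0.783764) = 0.708261
x_5 = g(0.708261) = 0.759494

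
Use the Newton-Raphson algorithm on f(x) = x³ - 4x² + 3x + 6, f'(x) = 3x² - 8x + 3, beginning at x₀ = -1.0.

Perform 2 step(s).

f(x) = x³ - 4x² + 3x + 6
f'(x) = 3x² - 8x + 3
x₀ = -1.0

Newton-Raphson formula: x_{n+1} = x_n - f(x_n)/f'(x_n)

Iteration 1:
  f(-1.000000) = -2.000000
  f'(-1.000000) = 14.000000
  x_1 = -1.000000 - (-2.000000)/14.000000 = -0.857143
Iteration 2:
  f(-0.857143) = -0.139942
  f'(-0.857143) = 12.061224
  x_2 = -0.857143 - (-0.139942)/12.061224 = -0.845540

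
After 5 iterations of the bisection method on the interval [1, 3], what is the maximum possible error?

Bisection error bound: |error| ≤ (b-a)/2^n
|error| ≤ (3 - 1)/2^5 = 2/2^5
|error| ≤ 0.0625000000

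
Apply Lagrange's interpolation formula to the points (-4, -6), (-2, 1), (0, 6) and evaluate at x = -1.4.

Lagrange interpolation formula:
P(x) = Σ yᵢ × Lᵢ(x)
where Lᵢ(x) = Π_{j≠i} (x - xⱼ)/(xᵢ - xⱼ)

L_0(-1.4) = (-1.4 - (-2))/(-4 - (-2)) × (-1.4 - 0)/(-4 - 0) = -0.105000
L_1(-1.4) = (-1.4 - (-4))/(-2 - (-4)) × (-1.4 - 0)/(-2 - 0) = 0.910000
L_2(-1.4) = (-1.4 - (-4))/(0 - (-4)) × (-1.4 - (-2))/(0 - (-2)) = 0.195000

P(-1.4) = (-6)×L_0(-1.4) + 1×L_1(-1.4) + 6×L_2(-1.4)
P(-1.4) = 2.710000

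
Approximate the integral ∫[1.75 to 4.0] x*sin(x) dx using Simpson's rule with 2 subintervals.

f(x) = x*sin(x)
a = 1.75, b = 4.0, n = 2
h = (b - a)/n = 1.125000

Simpson's rule: (h/3)[f(x₀) + 4f(x₁) + 2f(x₂) + ... + f(xₙ)]

x_0 = 1.7500, f(x_0) = 1.721975, coefficient = 1
x_1 = 2.8750, f(x_1) = 0.757407, coefficient = 4
x_2 = 4.0000, f(x_2) = -3.027210, coefficient = 1

I ≈ (1.125000/3) × 1.724394 = 0.646648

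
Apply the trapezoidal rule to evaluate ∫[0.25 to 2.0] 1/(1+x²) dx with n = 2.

f(x) = 1/(1+x²)
a = 0.25, b = 2.0, n = 2
h = (b - a)/n = 0.875000

Trapezoidal rule: (h/2)[f(x₀) + 2f(x₁) + 2f(x₂) + ... + f(xₙ)]

x_0 = 0.2500, f(x_0) = 0.941176, coefficient = 1
x_1 = 1.1250, f(x_1) = 0.441379, coefficient = 2
x_2 = 2.0000, f(x_2) = 0.200000, coefficient = 1

I ≈ (0.875000/2) × 2.023935 = 0.885472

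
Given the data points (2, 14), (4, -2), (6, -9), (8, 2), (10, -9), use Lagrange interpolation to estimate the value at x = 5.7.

Lagrange interpolation formula:
P(x) = Σ yᵢ × Lᵢ(x)
where Lᵢ(x) = Π_{j≠i} (x - xⱼ)/(xᵢ - xⱼ)

L_0(5.7) = (5.7 - 4)/(2 - 4) × (5.7 - 6)/(2 - 6) × (5.7 - 8)/(2 - 8) × (5.7 - 10)/(2 - 10) = -0.013135
L_1(5.7) = (5.7 - 2)/(4 - 2) × (5.7 - 6)/(4 - 6) × (5.7 - 8)/(4 - 8) × (5.7 - 10)/(4 - 10) = 0.114353
L_2(5.7) = (5.7 - 2)/(6 - 2) × (5.7 - 4)/(6 - 4) × (5.7 - 8)/(6 - 8) × (5.7 - 10)/(6 - 10) = 0.972002
L_3(5.7) = (5.7 - 2)/(8 - 2) × (5.7 - 4)/(8 - 4) × (5.7 - 6)/(8 - 6) × (5.7 - 10)/(8 - 10) = -0.084522
L_4(5.7) = (5.7 - 2)/(10 - 2) × (5.7 - 4)/(10 - 4) × (5.7 - 6)/(10 - 6) × (5.7 - 8)/(10 - 8) = 0.011302

P(5.7) = 14×L_0(5.7) + (-2)×L_1(5.7) + (-9)×L_2(5.7) + 2×L_3(5.7) + (-9)×L_4(5.7)
P(5.7) = -9.431377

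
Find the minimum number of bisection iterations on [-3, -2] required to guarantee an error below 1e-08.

We need (b-a)/2^n ≤ 1e-08
(-2 - (-3))/2^n ≤ 1e-08
1/2^n ≤ 1e-08
2^n ≥ 100000000
n ≥ log₂(100000000) = 26.58
n ≥ 27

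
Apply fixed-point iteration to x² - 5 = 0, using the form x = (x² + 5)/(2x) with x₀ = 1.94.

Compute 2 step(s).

Equation: x² - 5 = 0
Fixed-point form: x = (x² + 5)/(2x)
x₀ = 1.94

x_1 = g(1.940000) = 2.258660
x_2 = g(2.258660) = 2.236181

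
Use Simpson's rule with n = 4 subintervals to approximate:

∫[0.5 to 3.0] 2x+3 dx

f(x) = 2x+3
a = 0.5, b = 3.0, n = 4
h = (b - a)/n = 0.625000

Simpson's rule: (h/3)[f(x₀) + 4f(x₁) + 2f(x₂) + ... + f(xₙ)]

x_0 = 0.5000, f(x_0) = 4.000000, coefficient = 1
x_1 = 1.1250, f(x_1) = 5.250000, coefficient = 4
x_2 = 1.7500, f(x_2) = 6.500000, coefficient = 2
x_3 = 2.3750, f(x_3) = 7.750000, coefficient = 4
x_4 = 3.0000, f(x_4) = 9.000000, coefficient = 1

I ≈ (0.625000/3) × 78.000000 = 16.250000
Exact value: 16.250000
Error: 0.000000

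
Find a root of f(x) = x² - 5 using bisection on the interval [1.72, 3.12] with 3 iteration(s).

f(x) = x² - 5
Initial interval: [1.72, 3.12]

Iteration 1:
  c_1 = (1.720000 + 3.120000)/2 = 2.420000
  f(c_1) = f(2.420000) = 0.856400
  f(a) × f(c) < 0, new interval: [1.720000, 2.420000]
Iteration 2:
  c_2 = (1.720000 + 2.420000)/2 = 2.070000
  f(c_2) = f(2.070000) = -0.715100
  f(a) × f(c) ≥ 0, new interval: [2.070000, 2.420000]
Iteration 3:
  c_3 = (2.070000 + 2.420000)/2 = 2.245000
  f(c_3) = f(2.245000) = 0.040025
  f(a) × f(c) < 0, new interval: [2.070000, 2.245000]

After 3 iteration(s), the approximation is c_3 = 2.245000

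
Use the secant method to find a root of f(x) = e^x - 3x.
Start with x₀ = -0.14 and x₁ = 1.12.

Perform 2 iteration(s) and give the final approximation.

f(x) = e^x - 3x
x₀ = -0.14, x₁ = 1.12

Secant formula: x_{n+1} = x_n - f(x_n)(x_n - x_{n-1})/(f(x_n) - f(x_{n-1}))

Iteration 1:
  f(-0.140000) = 1.289358
  f(1.120000) = -0.295146
  x_2 = 1.120000 - (-0.295146)×(1.120000 - (-0.140000))/(-0.295146 - 1.289358)
       = 0.885300
Iteration 2:
  f(1.120000) = -0.295146
  f(0.885300) = -0.232188
  x_3 = 0.885300 - (-0.232188)×(0.885300 - 1.120000)/(-0.232188 - (-0.295146))
       = 0.019719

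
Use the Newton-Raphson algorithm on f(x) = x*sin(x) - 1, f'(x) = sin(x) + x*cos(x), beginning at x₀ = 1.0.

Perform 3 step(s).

f(x) = x*sin(x) - 1
f'(x) = sin(x) + x*cos(x)
x₀ = 1.0

Newton-Raphson formula: x_{n+1} = x_n - f(x_n)/f'(x_n)

Iteration 1:
  f(1.000000) = -0.158529
  f'(1.000000) = 1.381773
  x_1 = 1.000000 - (-0.158529)/1.381773 = 1.114729
Iteration 2:
  f(1.114729) = 0.000794
  f'(1.114729) = 1.388741
  x_2 = 1.114729 - 0.000794/1.388741 = 1.114157
Iteration 3:
  f(1.114157) = 0.000000
  f'(1.114157) = 1.388809
  x_3 = 1.114157 - 0.000000/1.388809 = 1.114157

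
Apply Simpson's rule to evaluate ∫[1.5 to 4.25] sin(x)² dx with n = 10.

f(x) = sin(x)²
a = 1.5, b = 4.25, n = 10
h = (b - a)/n = 0.275000

Simpson's rule: (h/3)[f(x₀) + 4f(x₁) + 2f(x₂) + ... + f(xₙ)]

x_0 = 1.5000, f(x_0) = 0.994996, coefficient = 1
x_1 = 1.7750, f(x_1) = 0.958877, coefficient = 4
x_2 = 2.0500, f(x_2) = 0.787412, coefficient = 2
x_3 = 2.3250, f(x_3) = 0.531174, coefficient = 4
x_4 = 2.6000, f(x_4) = 0.265742, coefficient = 2
x_5 = 2.8750, f(x_5) = 0.069404, coefficient = 4
x_6 = 3.1500, f(x_6) = 0.000071, coefficient = 2
x_7 = 3.4250, f(x_7) = 0.078192, coefficient = 4
x_8 = 3.7000, f(x_8) = 0.280726, coefficient = 2
x_9 = 3.9750, f(x_9) = 0.547935, coefficient = 4
x_10 = 4.2500, f(x_10) = 0.801006, coefficient = 1

I ≈ (0.275000/3) × 13.206235 = 1.210572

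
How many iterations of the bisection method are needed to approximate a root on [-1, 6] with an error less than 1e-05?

We need (b-a)/2^n ≤ 1e-05
(6 - (-1))/2^n ≤ 1e-05
7/2^n ≤ 1e-05
2^n ≥ 700000
n ≥ log₂(700000) = 19.42
n ≥ 20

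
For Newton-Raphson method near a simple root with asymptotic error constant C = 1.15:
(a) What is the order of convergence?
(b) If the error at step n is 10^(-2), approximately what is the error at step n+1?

(a) Newton-Raphson has quadratic (order 2) convergence near simple roots.
    This means |e_{n+1}| ≈ C|e_n|².

(b) With |e_n| = 10^(-2) and C = 1.15:
    |e_{n+1}| ≈ 1.15 × (10^(-2))² = 1.15 × 10^(-4)

(a) 2 (quadratic); (b) |e_{n+1}| ≈ 1.150e-04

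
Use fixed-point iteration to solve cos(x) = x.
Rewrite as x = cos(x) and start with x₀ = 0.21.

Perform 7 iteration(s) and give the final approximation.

Equation: cos(x) = x
Fixed-point form: x = cos(x)
x₀ = 0.21

x_1 = g(0.210000) = 0.978031
x_2 = g(0.978031) = 0.558657
x_3 = g(0.558657) = 0.847968
x_4 = g(0.847968) = 0.661509
x_5 = g(0.661509) = 0.789066
x_6 = g(0.789066) = 0.704508
x_7 = g(0.704508) = 0.761930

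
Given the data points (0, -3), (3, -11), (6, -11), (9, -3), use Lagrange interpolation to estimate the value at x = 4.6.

Lagrange interpolation formula:
P(x) = Σ yᵢ × Lᵢ(x)
where Lᵢ(x) = Π_{j≠i} (x - xⱼ)/(xᵢ - xⱼ)

L_0(4.6) = (4.6 - 3)/(0 - 3) × (4.6 - 6)/(0 - 6) × (4.6 - 9)/(0 - 9) = -0.060840
L_1(4.6) = (4.6 - 0)/(3 - 0) × (4.6 - 6)/(3 - 6) × (4.6 - 9)/(3 - 9) = 0.524741
L_2(4.6) = (4.6 - 0)/(6 - 0) × (4.6 - 3)/(6 - 3) × (4.6 - 9)/(6 - 9) = 0.599704
L_3(4.6) = (4.6 - 0)/(9 - 0) × (4.6 - 3)/(9 - 3) × (4.6 - 6)/(9 - 6) = -0.063605

P(4.6) = (-3)×L_0(4.6) + (-11)×L_1(4.6) + (-11)×L_2(4.6) + (-3)×L_3(4.6)
P(4.6) = -11.995556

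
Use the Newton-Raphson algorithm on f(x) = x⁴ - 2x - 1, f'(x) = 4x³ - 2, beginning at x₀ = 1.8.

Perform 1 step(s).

f(x) = x⁴ - 2x - 1
f'(x) = 4x³ - 2
x₀ = 1.8

Newton-Raphson formula: x_{n+1} = x_n - f(x_n)/f'(x_n)

Iteration 1:
  f(1.800000) = 5.897600
  f'(1.800000) = 21.328000
  x_1 = 1.800000 - 5.897600/21.328000 = 1.523481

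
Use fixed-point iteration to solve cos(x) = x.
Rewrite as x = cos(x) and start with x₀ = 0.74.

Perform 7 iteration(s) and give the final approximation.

Equation: cos(x) = x
Fixed-point form: x = cos(x)
x₀ = 0.74

x_1 = g(0.740000) = 0.738469
x_2 = g(0.738469) = 0.739500
x_3 = g(0.739500) = 0.738805
x_4 = g(0.738805) = 0.739274
x_5 = g(0.739274) = 0.738958
x_6 = g(0.738958) = 0.739171
x_7 = g(0.739171) = 0.739028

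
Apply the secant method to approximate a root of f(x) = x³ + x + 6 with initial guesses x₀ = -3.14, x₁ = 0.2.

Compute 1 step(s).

f(x) = x³ + x + 6
x₀ = -3.14, x₁ = 0.2

Secant formula: x_{n+1} = x_n - f(x_n)(x_n - x_{n-1})/(f(x_n) - f(x_{n-1}))

Iteration 1:
  f(-3.140000) = -28.099144
  f(0.200000) = 6.208000
  x_2 = 0.200000 - 6.208000×(0.200000 - (-3.140000))/(6.208000 - (-28.099144))
       = -0.404385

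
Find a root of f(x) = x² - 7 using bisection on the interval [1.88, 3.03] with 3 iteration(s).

f(x) = x² - 7
Initial interval: [1.88, 3.03]

Iteration 1:
  c_1 = (1.880000 + 3.030000)/2 = 2.455000
  f(c_1) = f(2.455000) = -0.972975
  f(a) × f(c) ≥ 0, new interval: [2.455000, 3.030000]
Iteration 2:
  c_2 = (2.455000 + 3.030000)/2 = 2.742500
  f(c_2) = f(2.742500) = 0.521306
  f(a) × f(c) < 0, new interval: [2.455000, 2.742500]
Iteration 3:
  c_3 = (2.455000 + 2.742500)/2 = 2.598750
  f(c_3) = f(2.598750) = -0.246498
  f(a) × f(c) ≥ 0, new interval: [2.598750, 2.742500]

After 3 iteration(s), the approximation is c_3 = 2.598750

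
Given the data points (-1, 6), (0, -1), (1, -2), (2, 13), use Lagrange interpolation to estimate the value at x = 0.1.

Lagrange interpolation formula:
P(x) = Σ yᵢ × Lᵢ(x)
where Lᵢ(x) = Π_{j≠i} (x - xⱼ)/(xᵢ - xⱼ)

L_0(0.1) = (0.1 - 0)/(-1 - 0) × (0.1 - 1)/(-1 - 1) × (0.1 - 2)/(-1 - 2) = -0.028500
L_1(0.1) = (0.1 - (-1))/(0 - (-1)) × (0.1 - 1)/(0 - 1) × (0.1 - 2)/(0 - 2) = 0.940500
L_2(0.1) = (0.1 - (-1))/(1 - (-1)) × (0.1 - 0)/(1 - 0) × (0.1 - 2)/(1 - 2) = 0.104500
L_3(0.1) = (0.1 - (-1))/(2 - (-1)) × (0.1 - 0)/(2 - 0) × (0.1 - 1)/(2 - 1) = -0.016500

P(0.1) = 6×L_0(0.1) + (-1)×L_1(0.1) + (-2)×L_2(0.1) + 13×L_3(0.1)
P(0.1) = -1.535000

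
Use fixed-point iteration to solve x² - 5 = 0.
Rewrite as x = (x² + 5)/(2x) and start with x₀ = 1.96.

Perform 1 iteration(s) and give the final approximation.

Equation: x² - 5 = 0
Fixed-point form: x = (x² + 5)/(2x)
x₀ = 1.96

x_1 = g(1.960000) = 2.255510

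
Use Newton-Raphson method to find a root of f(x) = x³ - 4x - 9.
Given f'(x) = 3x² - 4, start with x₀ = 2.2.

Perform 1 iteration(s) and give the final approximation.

f(x) = x³ - 4x - 9
f'(x) = 3x² - 4
x₀ = 2.2

Newton-Raphson formula: x_{n+1} = x_n - f(x_n)/f'(x_n)

Iteration 1:
  f(2.200000) = -7.152000
  f'(2.200000) = 10.520000
  x_1 = 2.200000 - (-7.152000)/10.520000 = 2.879848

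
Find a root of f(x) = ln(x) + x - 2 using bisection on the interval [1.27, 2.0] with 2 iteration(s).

f(x) = ln(x) + x - 2
Initial interval: [1.27, 2.0]

Iteration 1:
  c_1 = (1.270000 + 2.000000)/2 = 1.635000
  f(c_1) = f(1.635000) = 0.126643
  f(a) × f(c) < 0, new interval: [1.270000, 1.635000]
Iteration 2:
  c_2 = (1.270000 + 1.635000)/2 = 1.452500
  f(c_2) = f(1.452500) = -0.174214
  f(a) × f(c) ≥ 0, new interval: [1.452500, 1.635000]

After 2 iteration(s), the approximation is c_2 = 1.452500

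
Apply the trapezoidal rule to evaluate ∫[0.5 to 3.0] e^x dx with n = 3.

f(x) = e^x
a = 0.5, b = 3.0, n = 3
h = (b - a)/n = 0.833333

Trapezoidal rule: (h/2)[f(x₀) + 2f(x₁) + 2f(x₂) + ... + f(xₙ)]

x_0 = 0.5000, f(x_0) = 1.648721, coefficient = 1
x_1 = 1.3333, f(x_1) = 3.793668, coefficient = 2
x_2 = 2.1667, f(x_2) = 8.729138, coefficient = 2
x_3 = 3.0000, f(x_3) = 20.085537, coefficient = 1

I ≈ (0.833333/2) × 46.779871 = 19.491613
Exact value: 18.436816
Error: 1.054797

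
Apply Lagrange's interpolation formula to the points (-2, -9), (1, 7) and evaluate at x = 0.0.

Lagrange interpolation formula:
P(x) = Σ yᵢ × Lᵢ(x)
where Lᵢ(x) = Π_{j≠i} (x - xⱼ)/(xᵢ - xⱼ)

L_0(0.0) = (0.0 - 1)/(-2 - 1) = 0.333333
L_1(0.0) = (0.0 - (-2))/(1 - (-2)) = 0.666667

P(0.0) = (-9)×L_0(0.0) + 7×L_1(0.0)
P(0.0) = 1.666667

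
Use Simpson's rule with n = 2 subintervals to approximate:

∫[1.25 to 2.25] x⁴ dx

f(x) = x⁴
a = 1.25, b = 2.25, n = 2
h = (b - a)/n = 0.500000

Simpson's rule: (h/3)[f(x₀) + 4f(x₁) + 2f(x₂) + ... + f(xₙ)]

x_0 = 1.2500, f(x_0) = 2.441406, coefficient = 1
x_1 = 1.7500, f(x_1) = 9.378906, coefficient = 4
x_2 = 2.2500, f(x_2) = 25.628906, coefficient = 1

I ≈ (0.500000/3) × 65.585938 = 10.930990
Exact value: 10.922656
Error: 0.008333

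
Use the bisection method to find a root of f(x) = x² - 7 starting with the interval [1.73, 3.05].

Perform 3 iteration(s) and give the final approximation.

f(x) = x² - 7
Initial interval: [1.73, 3.05]

Iteration 1:
  c_1 = (1.730000 + 3.050000)/2 = 2.390000
  f(c_1) = f(2.390000) = -1.287900
  f(a) × f(c) ≥ 0, new interval: [2.390000, 3.050000]
Iteration 2:
  c_2 = (2.390000 + 3.050000)/2 = 2.720000
  f(c_2) = f(2.720000) = 0.398400
  f(a) × f(c) < 0, new interval: [2.390000, 2.720000]
Iteration 3:
  c_3 = (2.390000 + 2.720000)/2 = 2.555000
  f(c_3) = f(2.555000) = -0.471975
  f(a) × f(c) ≥ 0, new interval: [2.555000, 2.720000]

After 3 iteration(s), the approximation is c_3 = 2.555000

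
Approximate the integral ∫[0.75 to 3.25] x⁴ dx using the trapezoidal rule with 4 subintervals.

f(x) = x⁴
a = 0.75, b = 3.25, n = 4
h = (b - a)/n = 0.625000

Trapezoidal rule: (h/2)[f(x₀) + 2f(x₁) + 2f(x₂) + ... + f(xₙ)]

x_0 = 0.7500, f(x_0) = 0.316406, coefficient = 1
x_1 = 1.3750, f(x_1) = 3.574463, coefficient = 2
x_2 = 2.0000, f(x_2) = 16.000000, coefficient = 2
x_3 = 2.6250, f(x_3) = 47.480713, coefficient = 2
x_4 = 3.2500, f(x_4) = 111.566406, coefficient = 1

I ≈ (0.625000/2) × 245.993164 = 76.872864
Exact value: 72.470703
Error: 4.402161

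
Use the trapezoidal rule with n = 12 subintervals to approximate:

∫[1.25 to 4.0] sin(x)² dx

f(x) = sin(x)²
a = 1.25, b = 4.0, n = 12
h = (b - a)/n = 0.229167

Trapezoidal rule: (h/2)[f(x₀) + 2f(x₁) + 2f(x₂) + ... + f(xₙ)]

x_0 = 1.2500, f(x_0) = 0.900572, coefficient = 1
x_1 = 1.4792, f(x_1) = 0.991627, coefficient = 2
x_2 = 1.7083, f(x_2) = 0.981203, coefficient = 2
x_3 = 1.9375, f(x_3) = 0.871449, coefficient = 2
x_4 = 2.1667, f(x_4) = 0.685022, coefficient = 2
x_5 = 2.3958, f(x_5) = 0.460403, coefficient = 2
x_6 = 2.6250, f(x_6) = 0.243957, coefficient = 2
x_7 = 2.8542, f(x_7) = 0.080364, coefficient = 2
x_8 = 3.0833, f(x_8) = 0.003390, coefficient = 2
x_9 = 3.3125, f(x_9) = 0.028926, coefficient = 2
x_10 = 3.5417, f(x_10) = 0.151700, coefficient = 2
x_11 = 3.7708, f(x_11) = 0.346369, coefficient = 2
x_12 = 4.0000, f(x_12) = 0.572750, coefficient = 1

I ≈ (0.229167/2) × 11.162140 = 1.278995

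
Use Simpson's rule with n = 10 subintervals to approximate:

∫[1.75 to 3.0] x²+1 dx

f(x) = x²+1
a = 1.75, b = 3.0, n = 10
h = (b - a)/n = 0.125000

Simpson's rule: (h/3)[f(x₀) + 4f(x₁) + 2f(x₂) + ... + f(xₙ)]

x_0 = 1.7500, f(x_0) = 4.062500, coefficient = 1
x_1 = 1.8750, f(x_1) = 4.515625, coefficient = 4
x_2 = 2.0000, f(x_2) = 5.000000, coefficient = 2
x_3 = 2.1250, f(x_3) = 5.515625, coefficient = 4
x_4 = 2.2500, f(x_4) = 6.062500, coefficient = 2
x_5 = 2.3750, f(x_5) = 6.640625, coefficient = 4
x_6 = 2.5000, f(x_6) = 7.250000, coefficient = 2
x_7 = 2.6250, f(x_7) = 7.890625, coefficient = 4
x_8 = 2.7500, f(x_8) = 8.562500, coefficient = 2
x_9 = 2.8750, f(x_9) = 9.265625, coefficient = 4
x_10 = 3.0000, f(x_10) = 10.000000, coefficient = 1

I ≈ (0.125000/3) × 203.125000 = 8.463542
Exact value: 8.463542
Error: 0.000000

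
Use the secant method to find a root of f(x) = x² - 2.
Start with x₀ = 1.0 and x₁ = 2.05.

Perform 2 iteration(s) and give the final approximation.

f(x) = x² - 2
x₀ = 1.0, x₁ = 2.05

Secant formula: x_{n+1} = x_n - f(x_n)(x_n - x_{n-1})/(f(x_n) - f(x_{n-1}))

Iteration 1:
  f(1.000000) = -1.000000
  f(2.050000) = 2.202500
  x_2 = 2.050000 - 2.202500×(2.050000 - 1.000000)/(2.202500 - (-1.000000))
       = 1.327869
Iteration 2:
  f(2.050000) = 2.202500
  f(1.327869) = -0.236764
  x_3 = 1.327869 - (-0.236764)×(1.327869 - 2.050000)/(-0.236764 - 2.202500)
       = 1.397962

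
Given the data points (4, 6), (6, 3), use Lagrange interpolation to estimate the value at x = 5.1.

Lagrange interpolation formula:
P(x) = Σ yᵢ × Lᵢ(x)
where Lᵢ(x) = Π_{j≠i} (x - xⱼ)/(xᵢ - xⱼ)

L_0(5.1) = (5.1 - 6)/(4 - 6) = 0.450000
L_1(5.1) = (5.1 - 4)/(6 - 4) = 0.550000

P(5.1) = 6×L_0(5.1) + 3×L_1(5.1)
P(5.1) = 4.350000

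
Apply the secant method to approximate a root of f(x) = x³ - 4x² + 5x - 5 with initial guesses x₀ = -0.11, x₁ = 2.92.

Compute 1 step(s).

f(x) = x³ - 4x² + 5x - 5
x₀ = -0.11, x₁ = 2.92

Secant formula: x_{n+1} = x_n - f(x_n)(x_n - x_{n-1})/(f(x_n) - f(x_{n-1}))

Iteration 1:
  f(-0.110000) = -5.599731
  f(2.920000) = 0.391488
  x_2 = 2.920000 - 0.391488×(2.920000 - (-0.110000))/(0.391488 - (-5.599731))
       = 2.722009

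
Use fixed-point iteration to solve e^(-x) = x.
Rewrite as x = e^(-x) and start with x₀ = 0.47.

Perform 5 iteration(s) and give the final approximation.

Equation: e^(-x) = x
Fixed-point form: x = e^(-x)
x₀ = 0.47

x_1 = g(0.470000) = 0.625002
x_2 = g(0.625002) = 0.535260
x_3 = g(0.535260) = 0.585517
x_4 = g(0.585517) = 0.556818
x_5 = g(0.556818) = 0.573030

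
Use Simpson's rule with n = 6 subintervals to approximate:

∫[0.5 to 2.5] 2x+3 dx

f(x) = 2x+3
a = 0.5, b = 2.5, n = 6
h = (b - a)/n = 0.333333

Simpson's rule: (h/3)[f(x₀) + 4f(x₁) + 2f(x₂) + ... + f(xₙ)]

x_0 = 0.5000, f(x_0) = 4.000000, coefficient = 1
x_1 = 0.8333, f(x_1) = 4.666667, coefficient = 4
x_2 = 1.1667, f(x_2) = 5.333333, coefficient = 2
x_3 = 1.5000, f(x_3) = 6.000000, coefficient = 4
x_4 = 1.8333, f(x_4) = 6.666667, coefficient = 2
x_5 = 2.1667, f(x_5) = 7.333333, coefficient = 4
x_6 = 2.5000, f(x_6) = 8.000000, coefficient = 1

I ≈ (0.333333/3) × 108.000000 = 12.000000
Exact value: 12.000000
Error: 0.000000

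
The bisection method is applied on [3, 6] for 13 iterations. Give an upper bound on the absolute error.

Bisection error bound: |error| ≤ (b-a)/2^n
|error| ≤ (6 - 3)/2^13 = 3/2^13
|error| ≤ 0.0003662109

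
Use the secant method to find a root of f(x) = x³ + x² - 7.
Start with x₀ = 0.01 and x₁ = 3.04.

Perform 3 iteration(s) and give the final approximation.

f(x) = x³ + x² - 7
x₀ = 0.01, x₁ = 3.04

Secant formula: x_{n+1} = x_n - f(x_n)(x_n - x_{n-1})/(f(x_n) - f(x_{n-1}))

Iteration 1:
  f(0.010000) = -6.999899
  f(3.040000) = 30.336064
  x_2 = 3.040000 - 30.336064×(3.040000 - 0.010000)/(30.336064 - (-6.999899))
       = 0.578077
Iteration 2:
  f(3.040000) = 30.336064
  f(0.578077) = -6.472650
  x_3 = 0.578077 - (-6.472650)×(0.578077 - 3.040000)/(-6.472650 - 30.336064)
       = 1.010995
Iteration 3:
  f(0.578077) = -6.472650
  f(1.010995) = -4.944540
  x_4 = 1.010995 - (-4.944540)×(1.010995 - 0.578077)/(-4.944540 - (-6.472650))
       = 2.411798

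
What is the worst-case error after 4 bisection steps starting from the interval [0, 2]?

Bisection error bound: |error| ≤ (b-a)/2^n
|error| ≤ (2 - 0)/2^4 = 2/2^4
|error| ≤ 0.1250000000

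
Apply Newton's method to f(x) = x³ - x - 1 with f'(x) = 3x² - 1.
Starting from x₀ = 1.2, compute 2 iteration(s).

f(x) = x³ - x - 1
f'(x) = 3x² - 1
x₀ = 1.2

Newton-Raphson formula: x_{n+1} = x_n - f(x_n)/f'(x_n)

Iteration 1:
  f(1.200000) = -0.472000
  f'(1.200000) = 3.320000
  x_1 = 1.200000 - (-0.472000)/3.320000 = 1.342169
Iteration 2:
  f(1.342169) = 0.075636
  f'(1.342169) = 4.404250
  x_2 = 1.342169 - 0.075636/4.404250 = 1.324995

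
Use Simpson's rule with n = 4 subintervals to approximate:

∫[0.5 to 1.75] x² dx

f(x) = x²
a = 0.5, b = 1.75, n = 4
h = (b - a)/n = 0.312500

Simpson's rule: (h/3)[f(x₀) + 4f(x₁) + 2f(x₂) + ... + f(xₙ)]

x_0 = 0.5000, f(x_0) = 0.250000, coefficient = 1
x_1 = 0.8125, f(x_1) = 0.660156, coefficient = 4
x_2 = 1.1250, f(x_2) = 1.265625, coefficient = 2
x_3 = 1.4375, f(x_3) = 2.066406, coefficient = 4
x_4 = 1.7500, f(x_4) = 3.062500, coefficient = 1

I ≈ (0.312500/3) × 16.750000 = 1.744792
Exact value: 1.744792
Error: 0.000000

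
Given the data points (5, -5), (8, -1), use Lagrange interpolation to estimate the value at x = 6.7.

Lagrange interpolation formula:
P(x) = Σ yᵢ × Lᵢ(x)
where Lᵢ(x) = Π_{j≠i} (x - xⱼ)/(xᵢ - xⱼ)

L_0(6.7) = (6.7 - 8)/(5 - 8) = 0.433333
L_1(6.7) = (6.7 - 5)/(8 - 5) = 0.566667

P(6.7) = (-5)×L_0(6.7) + (-1)×L_1(6.7)
P(6.7) = -2.733333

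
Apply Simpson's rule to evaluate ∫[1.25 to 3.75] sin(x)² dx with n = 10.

f(x) = sin(x)²
a = 1.25, b = 3.75, n = 10
h = (b - a)/n = 0.250000

Simpson's rule: (h/3)[f(x₀) + 4f(x₁) + 2f(x₂) + ... + f(xₙ)]

x_0 = 1.2500, f(x_0) = 0.900572, coefficient = 1
x_1 = 1.5000, f(x_1) = 0.994996, coefficient = 4
x_2 = 1.7500, f(x_2) = 0.968228, coefficient = 2
x_3 = 2.0000, f(x_3) = 0.826822, coefficient = 4
x_4 = 2.2500, f(x_4) = 0.605398, coefficient = 2
x_5 = 2.5000, f(x_5) = 0.358169, coefficient = 4
x_6 = 2.7500, f(x_6) = 0.145665, coefficient = 2
x_7 = 3.0000, f(x_7) = 0.019915, coefficient = 4
x_8 = 3.2500, f(x_8) = 0.011706, coefficient = 2
x_9 = 3.5000, f(x_9) = 0.123049, coefficient = 4
x_10 = 3.7500, f(x_10) = 0.326682, coefficient = 1

I ≈ (0.250000/3) × 13.981052 = 1.165088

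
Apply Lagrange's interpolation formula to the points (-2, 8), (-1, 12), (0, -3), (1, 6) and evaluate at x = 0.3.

Lagrange interpolation formula:
P(x) = Σ yᵢ × Lᵢ(x)
where Lᵢ(x) = Π_{j≠i} (x - xⱼ)/(xᵢ - xⱼ)

L_0(0.3) = (0.3 - (-1))/(-2 - (-1)) × (0.3 - 0)/(-2 - 0) × (0.3 - 1)/(-2 - 1) = 0.045500
L_1(0.3) = (0.3 - (-2))/(-1 - (-2)) × (0.3 - 0)/(-1 - 0) × (0.3 - 1)/(-1 - 1) = -0.241500
L_2(0.3) = (0.3 - (-2))/(0 - (-2)) × (0.3 - (-1))/(0 - (-1)) × (0.3 - 1)/(0 - 1) = 1.046500
L_3(0.3) = (0.3 - (-2))/(1 - (-2)) × (0.3 - (-1))/(1 - (-1)) × (0.3 - 0)/(1 - 0) = 0.149500

P(0.3) = 8×L_0(0.3) + 12×L_1(0.3) + (-3)×L_2(0.3) + 6×L_3(0.3)
P(0.3) = -4.776500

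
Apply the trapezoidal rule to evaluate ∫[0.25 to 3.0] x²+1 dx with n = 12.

f(x) = x²+1
a = 0.25, b = 3.0, n = 12
h = (b - a)/n = 0.229167

Trapezoidal rule: (h/2)[f(x₀) + 2f(x₁) + 2f(x₂) + ... + f(xₙ)]

x_0 = 0.2500, f(x_0) = 1.062500, coefficient = 1
x_1 = 0.4792, f(x_1) = 1.229601, coefficient = 2
x_2 = 0.7083, f(x_2) = 1.501736, coefficient = 2
x_3 = 0.9375, f(x_3) = 1.878906, coefficient = 2
x_4 = 1.1667, f(x_4) = 2.361111, coefficient = 2
x_5 = 1.3958, f(x_5) = 2.948351, coefficient = 2
x_6 = 1.6250, f(x_6) = 3.640625, coefficient = 2
x_7 = 1.8542, f(x_7) = 4.437934, coefficient = 2
x_8 = 2.0833, f(x_8) = 5.340278, coefficient = 2
x_9 = 2.3125, f(x_9) = 6.347656, coefficient = 2
x_10 = 2.5417, f(x_10) = 7.460069, coefficient = 2
x_11 = 2.7708, f(x_11) = 8.677517, coefficient = 2
x_12 = 3.0000, f(x_12) = 10.000000, coefficient = 1

I ≈ (0.229167/2) × 102.710069 = 11.768862
Exact value: 11.744792
Error: 0.024070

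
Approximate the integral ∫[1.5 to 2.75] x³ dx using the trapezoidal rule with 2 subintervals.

f(x) = x³
a = 1.5, b = 2.75, n = 2
h = (b - a)/n = 0.625000

Trapezoidal rule: (h/2)[f(x₀) + 2f(x₁) + 2f(x₂) + ... + f(xₙ)]

x_0 = 1.5000, f(x_0) = 3.375000, coefficient = 1
x_1 = 2.1250, f(x_1) = 9.595703, coefficient = 2
x_2 = 2.7500, f(x_2) = 20.796875, coefficient = 1

I ≈ (0.625000/2) × 43.363281 = 13.551025
Exact value: 13.032227
Error: 0.518799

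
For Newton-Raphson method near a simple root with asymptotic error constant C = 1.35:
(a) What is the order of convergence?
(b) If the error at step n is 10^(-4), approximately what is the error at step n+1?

(a) Newton-Raphson has quadratic (order 2) convergence near simple roots.
    This means |e_{n+1}| ≈ C|e_n|².

(b) With |e_n| = 10^(-4) and C = 1.35:
    |e_{n+1}| ≈ 1.35 × (10^(-4))² = 1.35 × 10^(-8)

(a) 2 (quadratic); (b) |e_{n+1}| ≈ 1.350e-08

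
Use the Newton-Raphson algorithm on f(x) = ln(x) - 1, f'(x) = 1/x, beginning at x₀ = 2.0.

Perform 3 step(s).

f(x) = ln(x) - 1
f'(x) = 1/x
x₀ = 2.0

Newton-Raphson formula: x_{n+1} = x_n - f(x_n)/f'(x_n)

Iteration 1:
  f(2.000000) = -0.306853
  f'(2.000000) = 0.500000
  x_1 = 2.000000 - (-0.306853)/0.500000 = 2.613706
Iteration 2:
  f(2.613706) = -0.039231
  f'(2.613706) = 0.382599
  x_2 = 2.613706 - (-0.039231)/0.382599 = 2.716244
Iteration 3:
  f(2.716244) = -0.000750
  f'(2.716244) = 0.368155
  x_3 = 2.716244 - (-0.000750)/0.368155 = 2.718281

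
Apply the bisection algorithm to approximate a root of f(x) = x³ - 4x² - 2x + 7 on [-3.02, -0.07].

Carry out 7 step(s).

f(x) = x³ - 4x² - 2x + 7
Initial interval: [-3.02, -0.07]

Iteration 1:
  c_1 = (-3.020000 + (-0.070000))/2 = -1.545000
  f(c_1) = f(-1.545000) = -3.146054
  f(a) × f(c) ≥ 0, new interval: [-1.545000, -0.070000]
Iteration 2:
  c_2 = (-1.545000 + (-0.070000))/2 = -0.807500
  f(c_2) = f(-0.807500) = 5.480240
  f(a) × f(c) < 0, new interval: [-1.545000, -0.807500]
Iteration 3:
  c_3 = (-1.545000 + (-0.807500))/2 = -1.176250
  f(c_3) = f(-1.176250) = 2.190827
  f(a) × f(c) < 0, new interval: [-1.545000, -1.176250]
Iteration 4:
  c_4 = (-1.545000 + (-1.176250))/2 = -1.360625
  f(c_4) = f(-1.360625) = -0.202877
  f(a) × f(c) ≥ 0, new interval: [-1.360625, -1.176250]
Iteration 5:
  c_5 = (-1.360625 + (-1.176250))/2 = -1.268438
  f(c_5) = f(-1.268438) = 1.060308
  f(a) × f(c) < 0, new interval: [-1.360625, -1.268438]
Iteration 6:
  c_6 = (-1.360625 + (-1.268438))/2 = -1.314531
  f(c_6) = f(-1.314531) = 0.445593
  f(a) × f(c) < 0, new interval: [-1.360625, -1.314531]
Iteration 7:
  c_7 = (-1.360625 + (-1.314531))/2 = -1.337578
  f(c_7) = f(-1.337578) = 0.125614
  f(a) × f(c) < 0, new interval: [-1.360625, -1.337578]

After 7 iteration(s), the approximation is c_7 = -1.337578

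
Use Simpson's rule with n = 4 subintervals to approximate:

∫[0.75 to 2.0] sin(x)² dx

f(x) = sin(x)²
a = 0.75, b = 2.0, n = 4
h = (b - a)/n = 0.312500

Simpson's rule: (h/3)[f(x₀) + 4f(x₁) + 2f(x₂) + ... + f(xₙ)]

x_0 = 0.7500, f(x_0) = 0.464631, coefficient = 1
x_1 = 1.0625, f(x_1) = 0.763133, coefficient = 4
x_2 = 1.3750, f(x_2) = 0.962151, coefficient = 2
x_3 = 1.6875, f(x_3) = 0.986442, coefficient = 4
x_4 = 2.0000, f(x_4) = 0.826822, coefficient = 1

I ≈ (0.312500/3) × 10.214056 = 1.063964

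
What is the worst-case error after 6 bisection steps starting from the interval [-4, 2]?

Bisection error bound: |error| ≤ (b-a)/2^n
|error| ≤ (2 - (-4))/2^6 = 6/2^6
|error| ≤ 0.0937500000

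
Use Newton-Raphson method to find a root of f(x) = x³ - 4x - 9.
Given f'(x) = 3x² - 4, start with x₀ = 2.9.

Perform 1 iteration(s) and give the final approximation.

f(x) = x³ - 4x - 9
f'(x) = 3x² - 4
x₀ = 2.9

Newton-Raphson formula: x_{n+1} = x_n - f(x_n)/f'(x_n)

Iteration 1:
  f(2.900000) = 3.789000
  f'(2.900000) = 21.230000
  x_1 = 2.900000 - 3.789000/21.230000 = 2.721526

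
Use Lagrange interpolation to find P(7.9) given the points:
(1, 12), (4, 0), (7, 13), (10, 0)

Lagrange interpolation formula:
P(x) = Σ yᵢ × Lᵢ(x)
where Lᵢ(x) = Π_{j≠i} (x - xⱼ)/(xᵢ - xⱼ)

L_0(7.9) = (7.9 - 4)/(1 - 4) × (7.9 - 7)/(1 - 7) × (7.9 - 10)/(1 - 10) = 0.045500
L_1(7.9) = (7.9 - 1)/(4 - 1) × (7.9 - 7)/(4 - 7) × (7.9 - 10)/(4 - 10) = -0.241500
L_2(7.9) = (7.9 - 1)/(7 - 1) × (7.9 - 4)/(7 - 4) × (7.9 - 10)/(7 - 10) = 1.046500
L_3(7.9) = (7.9 - 1)/(10 - 1) × (7.9 - 4)/(10 - 4) × (7.9 - 7)/(10 - 7) = 0.149500

P(7.9) = 12×L_0(7.9) + 0×L_1(7.9) + 13×L_2(7.9) + 0×L_3(7.9)
P(7.9) = 14.150500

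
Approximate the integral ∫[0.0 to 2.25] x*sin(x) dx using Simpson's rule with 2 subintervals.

f(x) = x*sin(x)
a = 0.0, b = 2.25, n = 2
h = (b - a)/n = 1.125000

Simpson's rule: (h/3)[f(x₀) + 4f(x₁) + 2f(x₂) + ... + f(xₙ)]

x_0 = 0.0000, f(x_0) = 0.000000, coefficient = 1
x_1 = 1.1250, f(x_1) = 1.015051, coefficient = 4
x_2 = 2.2500, f(x_2) = 1.750665, coefficient = 1

I ≈ (1.125000/3) × 5.810869 = 2.179076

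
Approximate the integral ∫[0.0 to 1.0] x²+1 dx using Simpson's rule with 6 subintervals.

f(x) = x²+1
a = 0.0, b = 1.0, n = 6
h = (b - a)/n = 0.166667

Simpson's rule: (h/3)[f(x₀) + 4f(x₁) + 2f(x₂) + ... + f(xₙ)]

x_0 = 0.0000, f(x_0) = 1.000000, coefficient = 1
x_1 = 0.1667, f(x_1) = 1.027778, coefficient = 4
x_2 = 0.3333, f(x_2) = 1.111111, coefficient = 2
x_3 = 0.5000, f(x_3) = 1.250000, coefficient = 4
x_4 = 0.6667, f(x_4) = 1.444444, coefficient = 2
x_5 = 0.8333, f(x_5) = 1.694444, coefficient = 4
x_6 = 1.0000, f(x_6) = 2.000000, coefficient = 1

I ≈ (0.166667/3) × 24.000000 = 1.333333
Exact value: 1.333333
Error: 0.000000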